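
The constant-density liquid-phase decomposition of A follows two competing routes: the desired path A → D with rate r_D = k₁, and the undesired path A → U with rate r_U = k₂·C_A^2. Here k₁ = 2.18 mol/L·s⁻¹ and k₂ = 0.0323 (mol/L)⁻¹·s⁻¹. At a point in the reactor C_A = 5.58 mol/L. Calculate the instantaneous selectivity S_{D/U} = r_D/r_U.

2.17

S_{D/U} = r_D/r_U = (k₁)/(k₂·C_A^2) = (k₁/k₂)·C_A^-2.
= (2.18) / (0.0323×5.580^2) = 2.180/1.006 = 2.17.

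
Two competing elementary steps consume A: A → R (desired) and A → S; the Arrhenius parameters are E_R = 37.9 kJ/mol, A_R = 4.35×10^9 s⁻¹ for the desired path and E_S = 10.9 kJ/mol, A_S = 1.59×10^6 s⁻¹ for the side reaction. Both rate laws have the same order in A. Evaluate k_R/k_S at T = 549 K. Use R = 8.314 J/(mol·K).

7.38

Since both paths have the same order in A, the concentration cancels and S_{R/S} = k_R/k_S = (A_R/A_S)·exp[(E_S−E_R)/(RT)].
(E_S−E_R)/(RT) = (10.9−37.9)×10³/(8.314×549) = -27000/4564 = -5.915.
k_R/k_S = (4.35×10^9/1.59×10^6)·exp(-5.915) = 2736 × 0.002698 = 7.38.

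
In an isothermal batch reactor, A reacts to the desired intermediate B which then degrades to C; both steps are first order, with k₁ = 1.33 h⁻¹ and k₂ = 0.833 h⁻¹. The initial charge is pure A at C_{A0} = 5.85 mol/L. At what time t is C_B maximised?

0.941 h

The intermediate peaks when r₁ = r₂, i.e. k₁e^(−k₁t) = k₂e^(−k₂t), giving t_opt = ln(k₂/k₁)/(k₂−k₁).
= ln(0.833/1.33)/(0.833−1.33) = ln(0.6263)/-0.4970 = -0.4679/-0.4970 = 0.941 h.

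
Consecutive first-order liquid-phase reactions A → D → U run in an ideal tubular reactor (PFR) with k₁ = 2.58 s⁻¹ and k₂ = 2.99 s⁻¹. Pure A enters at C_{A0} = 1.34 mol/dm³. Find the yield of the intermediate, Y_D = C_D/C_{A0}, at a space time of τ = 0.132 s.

The intermediate concentration in a first-order A→B→C sequence is C_D = k₁C_{A0}(e^(−k₁τ) − e^(−k₂τ))/(k₂−k₁).
e^(−k₁τ) = e^(−2.58×0.132) = e^(−0.3406) = 0.7114; e^(−k₂τ) = e^(−0.3947) = 0.6739.
C_D = 2.58×1.34/(2.99−2.58) × (0.7114−0.6739) = 8.432×0.03748 = 0.3160 mol/dm³.
Y_D = C_D/C_{A0} = 0.3160/1.34 = 0.236.

0.236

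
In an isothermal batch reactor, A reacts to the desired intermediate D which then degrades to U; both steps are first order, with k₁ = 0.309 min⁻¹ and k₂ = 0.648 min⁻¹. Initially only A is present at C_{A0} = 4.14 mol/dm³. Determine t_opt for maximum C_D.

The intermediate peaks when r₁ = r₂, i.e. k₁e^(−k₁t) = k₂e^(−k₂t), giving t_opt = ln(k₂/k₁)/(k₂−k₁).
= ln(0.648/0.309)/(0.648−0.309) = ln(2.097)/0.3390 = 0.7405/0.3390 = 2.18 min.

2.18 min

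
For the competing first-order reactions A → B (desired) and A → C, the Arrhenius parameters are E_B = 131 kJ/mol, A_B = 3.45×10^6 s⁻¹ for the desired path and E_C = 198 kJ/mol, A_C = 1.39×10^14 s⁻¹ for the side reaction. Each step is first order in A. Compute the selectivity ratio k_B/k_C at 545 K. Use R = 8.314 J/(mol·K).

0.0655

k_B/k_C = (A_B/A_C)·exp[−(E_B−E_C)/(RT)] = (A_B/A_C)·exp[(E_C−E_B)/(RT)].
(E_C−E_B)/(RT) = (198−131)×10³/(8.314×545) = 67000/4531 = 14.79.
k_B/k_C = (3.45×10^6/1.39×10^14)·exp(14.79) = 2.482×10^-8 × 2.641×10^6 = 0.0655.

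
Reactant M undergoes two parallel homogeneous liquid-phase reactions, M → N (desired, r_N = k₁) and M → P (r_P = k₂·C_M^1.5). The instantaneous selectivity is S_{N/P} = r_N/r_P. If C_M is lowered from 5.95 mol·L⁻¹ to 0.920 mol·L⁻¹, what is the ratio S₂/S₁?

16.4

S_{N/P} = (k₁/k₂)·C_M^-1.5, so S₂/S₁ = (C_{M,2}/C_{M,1})^-1.5.
= (0.920/5.95)^(-1.5) = (0.1546)^(-1.5) = 16.4.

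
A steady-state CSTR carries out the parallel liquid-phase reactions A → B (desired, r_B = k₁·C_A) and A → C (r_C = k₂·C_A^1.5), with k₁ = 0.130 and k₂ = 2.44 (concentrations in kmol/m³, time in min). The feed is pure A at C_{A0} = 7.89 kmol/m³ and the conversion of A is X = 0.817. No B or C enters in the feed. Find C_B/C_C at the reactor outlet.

0.0443

Exit C_A = C_{A0}(1−X) = 7.89×0.183 = 1.444 kmol/m³.
A CSTR operates uniformly at the exit composition, giving r_B = 0.1877 and r_C = 4.233 (each k·C_A^n at C_A = 1.444).
Overall selectivity = C_B/C_C = r_Bτ/(r_Cτ) = r_B/r_C = 0.0443.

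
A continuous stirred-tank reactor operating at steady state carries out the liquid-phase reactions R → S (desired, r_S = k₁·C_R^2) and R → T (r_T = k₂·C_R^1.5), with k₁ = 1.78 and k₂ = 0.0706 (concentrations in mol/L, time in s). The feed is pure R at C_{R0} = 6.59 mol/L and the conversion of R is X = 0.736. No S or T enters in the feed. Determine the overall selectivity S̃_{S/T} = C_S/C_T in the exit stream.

33.3

Exit C_R = C_{R0}(1−X) = 6.59×0.264 = 1.740 mol/L.
A CSTR operates uniformly at the exit composition, giving r_S = 5.388 and r_T = 0.1620 (each k·C_R^n at C_R = 1.740).
Overall selectivity = C_S/C_T = r_Sτ/(r_Tτ) = r_S/r_T = 33.3.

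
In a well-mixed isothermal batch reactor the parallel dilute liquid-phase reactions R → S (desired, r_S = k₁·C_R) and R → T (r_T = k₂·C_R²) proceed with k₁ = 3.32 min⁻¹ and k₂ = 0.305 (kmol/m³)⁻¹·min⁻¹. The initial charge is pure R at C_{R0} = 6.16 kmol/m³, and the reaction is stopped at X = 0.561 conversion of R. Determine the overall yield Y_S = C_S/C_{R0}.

0.400

C_R = C_{R0}(1−X) = 2.704 kmol/m³.
Along a PFR/batch, dC_S/dC_R = −r_S/(r_S+r_T) = −k₁/(k₁+k₂·C_R).
Integrating from C_{R0} to C_R: C_S = (3.32/0.305)·ln[(3.32+0.305·6.16)/(3.32+0.305·2.70)] = 10.89·ln(5.199/4.145) = 2.466 kmol/m³.
Y_S = C_S/C_{R0} = 2.466/6.16 = 0.400.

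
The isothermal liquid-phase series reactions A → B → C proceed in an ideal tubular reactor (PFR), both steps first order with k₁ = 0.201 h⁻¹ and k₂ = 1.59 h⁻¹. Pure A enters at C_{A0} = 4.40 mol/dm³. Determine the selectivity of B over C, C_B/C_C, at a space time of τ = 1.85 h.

Solving the coupled first-order balances gives C_B(τ) = [k₁/(k₂−k₁)]·C_{A0}·(e^(−k₁τ) − e^(−k₂τ)).
e^(−k₁τ) = e^(−0.201×1.85) = e^(−0.3719) = 0.6895; e^(−k₂τ) = e^(−2.942) = 0.05279.
C_B = 0.201×4.40/(1.59−0.201) × (0.6895−0.05279) = 0.6367×0.6367 = 0.4054 mol/dm³.
C_A = C_{A0}e^(−k₁τ) = 3.034 mol/dm³, so C_C = C_{A0}−C_A−C_B = 0.9610 mol/dm³; C_B/C_C = 0.422.

0.422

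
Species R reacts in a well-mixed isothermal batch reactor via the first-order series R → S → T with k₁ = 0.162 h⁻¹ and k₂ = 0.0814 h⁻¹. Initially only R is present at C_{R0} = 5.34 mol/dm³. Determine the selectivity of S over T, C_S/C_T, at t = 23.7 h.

For first-order series with pure R initially, C_S(t) = k₁C_{R0}/(k₂−k₁)·(e^(−k₁t) − e^(−k₂t)).
e^(−k₁t) = e^(−0.162×23.7) = e^(−3.839) = 0.02151; e^(−k₂t) = e^(−1.929) = 0.1453.
C_S = 0.162×5.34/(0.0814−0.162) × (0.02151−0.1453) = (-10.73)×(-0.1238) = 1.328 mol/dm³.
C_R = C_{R0}e^(−k₁t) = 0.1148 mol/dm³, so C_T = C_{R0}−C_R−C_S = 3.897 mol/dm³; C_S/C_T = 0.341.

0.341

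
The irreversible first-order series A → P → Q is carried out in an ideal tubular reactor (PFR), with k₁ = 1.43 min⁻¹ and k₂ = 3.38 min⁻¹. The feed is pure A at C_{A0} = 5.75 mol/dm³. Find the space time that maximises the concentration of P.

The intermediate peaks when r₁ = r₂, i.e. k₁e^(−k₁τ) = k₂e^(−k₂τ), giving τ_opt = ln(k₂/k₁)/(k₂−k₁).
= ln(3.38/1.43)/(3.38−1.43) = ln(2.364)/1.950 = 0.8602/1.950 = 0.441 min.

0.441 min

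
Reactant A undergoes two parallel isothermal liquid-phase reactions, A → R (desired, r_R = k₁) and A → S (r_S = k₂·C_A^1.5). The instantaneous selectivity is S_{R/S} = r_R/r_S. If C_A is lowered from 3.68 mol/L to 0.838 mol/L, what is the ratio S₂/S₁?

S_{R/S} = (k₁/k₂)·C_A^-1.5, so S₂/S₁ = (C_{A,2}/C_{A,1})^-1.5.
= (0.838/3.68)^(-1.5) = (0.2277)^(-1.5) = 9.20.
Selectivity toward R rises as C_A falls — low-concentration operation is favoured.

9.20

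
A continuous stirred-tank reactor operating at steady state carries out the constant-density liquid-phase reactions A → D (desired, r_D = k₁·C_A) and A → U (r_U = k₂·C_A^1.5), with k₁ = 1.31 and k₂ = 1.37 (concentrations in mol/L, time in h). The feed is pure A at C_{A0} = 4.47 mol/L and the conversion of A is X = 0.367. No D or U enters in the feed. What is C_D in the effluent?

Exit C_A = C_{A0}(1−X) = 4.47×0.633 = 2.830 mol/L.
In a CSTR the entire volume is at exit conditions, so r_D = 1.31×2.830 = 3.707 and r_U = 1.37×2.830^1.5 = 6.521.
Fraction of consumed A going to D: r_D/(r_D+r_U) = 0.3624.
C_D = 0.3624·C_{A0}·X = 0.3624×4.47×0.367 = 0.595 mol/L.

0.595 mol/L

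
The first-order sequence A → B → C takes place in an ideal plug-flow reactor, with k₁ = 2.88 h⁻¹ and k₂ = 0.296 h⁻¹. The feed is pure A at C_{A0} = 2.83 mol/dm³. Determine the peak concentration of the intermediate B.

2.18 mol/dm³

At the optimum, C_{B,max}/C_{A0} = (k₁/k₂)^[k₂/(k₂−k₁)].
= (2.88/0.296)^(0.296/(0.296−2.88)) = (9.730)^(-0.1146) = 0.7706.
C_{B,max} = 0.7706×2.83 = 2.18 mol/dm³.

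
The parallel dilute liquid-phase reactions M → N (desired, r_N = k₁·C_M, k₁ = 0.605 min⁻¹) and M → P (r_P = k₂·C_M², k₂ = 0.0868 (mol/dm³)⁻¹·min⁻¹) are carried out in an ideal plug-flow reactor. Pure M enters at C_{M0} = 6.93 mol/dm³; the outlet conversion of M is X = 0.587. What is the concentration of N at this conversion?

2.41 mol/dm³

C_M = C_{M0}(1−X) = 2.862 mol/dm³.
Along a PFR/batch, dC_N/dC_M = −r_N/(r_N+r_P) = −k₁/(k₁+k₂·C_M).
Integrating from C_{M0} to C_M: C_N = (0.605/0.0868)·ln[(0.605+0.0868·6.93)/(0.605+0.0868·2.86)] = 6.970·ln(1.207/0.8534) = 2.413 mol/dm³.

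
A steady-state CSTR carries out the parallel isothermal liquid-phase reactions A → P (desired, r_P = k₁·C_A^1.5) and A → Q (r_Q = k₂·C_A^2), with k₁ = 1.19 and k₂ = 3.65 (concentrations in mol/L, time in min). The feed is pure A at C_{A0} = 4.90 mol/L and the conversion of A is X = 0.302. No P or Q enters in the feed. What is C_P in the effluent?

Exit C_A = C_{A0}(1−X) = 4.90×0.698 = 3.420 mol/L.
Rates in a CSTR are evaluated at the outlet concentration: r_P = 1.19×3.420^1.5 = 7.527, r_Q = 3.65×3.420^2 = 42.70.
Fraction of consumed A going to P: r_P/(r_P+r_Q) = 0.1499.
C_P = 0.1499·C_{A0}·X = 0.1499×4.90×0.302 = 0.222 mol/L.

0.222 mol/L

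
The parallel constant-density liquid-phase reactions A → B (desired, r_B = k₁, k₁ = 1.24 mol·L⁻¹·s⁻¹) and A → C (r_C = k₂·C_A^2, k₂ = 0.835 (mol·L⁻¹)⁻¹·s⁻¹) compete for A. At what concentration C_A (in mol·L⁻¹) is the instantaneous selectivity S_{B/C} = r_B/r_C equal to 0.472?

S_{B/C} = (k₁/k₂)·C_A^-2 ⇒ C_A = (S·k₂/k₁)^(-0.5).
= (0.472×0.835/1.24)^(-0.5) = (0.3178)^(-0.5) = 1.77 mol·L⁻¹.

1.77 mol·L⁻¹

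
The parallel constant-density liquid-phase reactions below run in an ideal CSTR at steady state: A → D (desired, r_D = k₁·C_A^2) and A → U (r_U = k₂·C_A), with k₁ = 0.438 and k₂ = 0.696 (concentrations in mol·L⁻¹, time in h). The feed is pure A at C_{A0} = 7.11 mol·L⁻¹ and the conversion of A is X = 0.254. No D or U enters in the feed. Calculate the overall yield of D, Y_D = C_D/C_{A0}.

0.195

Exit C_A = C_{A0}(1−X) = 7.11×0.746 = 5.304 mol·L⁻¹.
Rates in a CSTR are evaluated at the outlet concentration: r_D = 0.438×5.304^2 = 12.32, r_U = 0.696×5.304 = 3.692.
Fraction of consumed A going to D: r_D/(r_D+r_U) = 0.7695.
C_D = 0.7695·C_{A0}·X = 0.7695×7.11×0.254 = 1.39 mol·L⁻¹; Y_D = C_D/C_{A0} = 0.195.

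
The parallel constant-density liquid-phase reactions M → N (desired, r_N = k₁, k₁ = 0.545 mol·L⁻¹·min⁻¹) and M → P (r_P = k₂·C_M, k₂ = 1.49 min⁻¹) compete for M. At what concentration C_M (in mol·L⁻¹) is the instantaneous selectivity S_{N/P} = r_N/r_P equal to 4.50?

S_{N/P} = (k₁/k₂)·C_M⁻¹ ⇒ C_M = (S·k₂/k₁)^(-1).
= (4.50×1.49/0.545)^(-1) = (12.30)^(-1) = 0.0813 mol·L⁻¹.

0.0813 mol·L⁻¹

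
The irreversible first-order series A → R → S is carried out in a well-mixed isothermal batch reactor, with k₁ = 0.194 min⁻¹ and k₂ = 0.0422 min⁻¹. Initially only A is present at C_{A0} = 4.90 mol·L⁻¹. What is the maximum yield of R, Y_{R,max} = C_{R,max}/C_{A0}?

At the optimum, C_{R,max}/C_{A0} = (k₁/k₂)^[k₂/(k₂−k₁)].
= (0.194/0.0422)^(0.0422/(0.0422−0.194)) = (4.597)^(-0.2780) = 0.6544.

0.654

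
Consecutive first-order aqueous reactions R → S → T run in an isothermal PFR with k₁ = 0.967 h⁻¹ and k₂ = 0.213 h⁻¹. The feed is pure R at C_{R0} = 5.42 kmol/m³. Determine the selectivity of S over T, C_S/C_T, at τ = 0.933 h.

8.40

The intermediate concentration in a first-order A→B→C sequence is C_S = k₁C_{R0}(e^(−k₁τ) − e^(−k₂τ))/(k₂−k₁).
e^(−k₁τ) = e^(−0.967×0.933) = e^(−0.9022) = 0.4057; e^(−k₂τ) = e^(−0.1987) = 0.8198.
C_S = 0.967×5.42/(0.213−0.967) × (0.4057−0.8198) = (-6.951)×(-0.4141) = 2.878 kmol/m³.
C_R = C_{R0}e^(−k₁τ) = 2.199 kmol/m³, so C_T = C_{R0}−C_R−C_S = 0.3428 kmol/m³; C_S/C_T = 8.40.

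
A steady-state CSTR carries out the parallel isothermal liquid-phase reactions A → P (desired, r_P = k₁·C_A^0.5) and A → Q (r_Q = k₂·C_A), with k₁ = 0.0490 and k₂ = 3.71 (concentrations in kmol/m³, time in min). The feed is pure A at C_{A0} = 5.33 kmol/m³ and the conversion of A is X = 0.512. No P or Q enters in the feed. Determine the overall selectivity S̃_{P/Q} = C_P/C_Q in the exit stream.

Exit C_A = C_{A0}(1−X) = 5.33×0.488 = 2.601 kmol/m³.
In a CSTR the entire volume is at exit conditions, so r_P = 0.0490×2.601^0.5 = 0.07903 and r_Q = 3.71×2.601 = 9.650.
Overall selectivity = C_P/C_Q = r_Pτ/(r_Qτ) = r_P/r_Q = 0.00819.

0.00819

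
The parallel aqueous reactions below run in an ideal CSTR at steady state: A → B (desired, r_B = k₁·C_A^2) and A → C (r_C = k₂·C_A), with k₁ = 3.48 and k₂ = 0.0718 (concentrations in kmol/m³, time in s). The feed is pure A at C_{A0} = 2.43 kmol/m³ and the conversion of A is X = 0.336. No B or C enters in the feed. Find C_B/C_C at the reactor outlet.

78.2

Exit C_A = C_{A0}(1−X) = 2.43×0.664 = 1.614 kmol/m³.
Rates in a CSTR are evaluated at the outlet concentration: r_B = 3.48×1.614^2 = 9.060, r_C = 0.0718×1.614 = 0.1159.
Overall selectivity = C_B/C_C = r_Bτ/(r_Cτ) = r_B/r_C = 78.2.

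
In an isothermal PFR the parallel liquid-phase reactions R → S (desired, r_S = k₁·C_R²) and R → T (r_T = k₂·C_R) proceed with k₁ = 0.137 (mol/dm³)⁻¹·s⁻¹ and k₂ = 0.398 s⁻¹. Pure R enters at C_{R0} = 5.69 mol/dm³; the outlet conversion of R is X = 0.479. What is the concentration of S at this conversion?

1.62 mol/dm³

C_R = C_{R0}(1−X) = 2.964 mol/dm³.
Along a PFR/batch, dC_T/dC_R = −r_T/(r_S+r_T) = −k₂/(k₂+k₁·C_R).
Integrating from C_{R0} to C_R: C_T = (0.398/0.137)·ln[(0.398+0.137·5.69)/(0.398+0.137·2.96)] = 2.905·ln(1.178/0.8041) = 1.108 mol/dm³.
Then C_S = (C_{R0}−C_R) − C_T = 2.726 − 1.108 = 1.617 mol/dm³.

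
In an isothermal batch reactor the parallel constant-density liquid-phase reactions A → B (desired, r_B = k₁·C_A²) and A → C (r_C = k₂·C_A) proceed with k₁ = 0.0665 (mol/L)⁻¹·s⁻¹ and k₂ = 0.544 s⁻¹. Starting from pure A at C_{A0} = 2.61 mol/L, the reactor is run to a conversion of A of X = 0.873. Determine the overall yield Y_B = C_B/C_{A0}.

0.130

C_A = C_{A0}(1−X) = 0.3315 mol/L.
Along a PFR/batch, dC_C/dC_A = −r_C/(r_B+r_C) = −k₂/(k₂+k₁·C_A).
Integrating from C_{A0} to C_A: C_C = (0.544/0.0665)·ln[(0.544+0.0665·2.61)/(0.544+0.0665·0.331)] = 8.180·ln(0.7176/0.5660) = 1.940 mol/L.
Then C_B = (C_{A0}−C_A) − C_C = 2.279 − 1.940 = 0.3382 mol/L.
Y_B = C_B/C_{A0} = 0.3382/2.61 = 0.130.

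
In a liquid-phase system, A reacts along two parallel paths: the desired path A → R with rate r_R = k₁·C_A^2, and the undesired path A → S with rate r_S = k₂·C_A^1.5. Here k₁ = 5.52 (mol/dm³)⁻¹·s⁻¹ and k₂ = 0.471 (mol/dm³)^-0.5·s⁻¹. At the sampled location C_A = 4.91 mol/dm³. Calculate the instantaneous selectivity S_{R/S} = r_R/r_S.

S_{R/S} = r_R/r_S = (k₁·C_A^2)/(k₂·C_A^1.5) = (k₁/k₂)·C_A^0.5.
= (5.52×4.910^2) / (0.471×4.910^1.5) = 133.1/5.124 = 26.0.
Since the desired path is higher order in A, keeping C_A high (PFR or concentrated feed) favours R.

26.0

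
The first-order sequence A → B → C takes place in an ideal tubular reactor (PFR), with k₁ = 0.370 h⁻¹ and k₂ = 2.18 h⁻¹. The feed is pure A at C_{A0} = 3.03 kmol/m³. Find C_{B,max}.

At the optimum, C_{B,max}/C_{A0} = (k₁/k₂)^[k₂/(k₂−k₁)].
= (0.370/2.18)^(2.18/(2.18−0.370)) = (0.1697)^(1.204) = 0.1181.
C_{B,max} = 0.1181×3.03 = 0.358 kmol/m³.

0.358 kmol/m³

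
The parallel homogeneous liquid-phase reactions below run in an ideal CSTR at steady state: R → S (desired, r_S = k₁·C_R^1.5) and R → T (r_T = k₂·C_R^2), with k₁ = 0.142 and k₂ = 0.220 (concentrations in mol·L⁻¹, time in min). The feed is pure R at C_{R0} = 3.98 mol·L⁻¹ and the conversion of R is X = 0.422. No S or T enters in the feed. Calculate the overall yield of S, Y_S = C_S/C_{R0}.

Exit C_R = C_{R0}(1−X) = 3.98×0.578 = 2.300 mol·L⁻¹.
A CSTR operates uniformly at the exit composition, giving r_S = 0.4955 and r_T = 1.164 (each k·C_R^n at C_R = 2.300).
Fraction of consumed R going to S: r_S/(r_S+r_T) = 0.2985.
C_S = 0.2985·C_{R0}·X = 0.2985×3.98×0.422 = 0.501 mol·L⁻¹; Y_S = C_S/C_{R0} = 0.126.

0.126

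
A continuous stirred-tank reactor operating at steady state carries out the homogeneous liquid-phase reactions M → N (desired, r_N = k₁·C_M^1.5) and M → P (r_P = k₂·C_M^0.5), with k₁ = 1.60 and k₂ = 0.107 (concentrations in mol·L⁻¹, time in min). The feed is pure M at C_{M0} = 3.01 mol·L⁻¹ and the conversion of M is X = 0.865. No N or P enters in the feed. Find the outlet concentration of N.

2.24 mol·L⁻¹

Exit C_M = C_{M0}(1−X) = 3.01×0.135 = 0.4063 mol·L⁻¹.
In a CSTR the entire volume is at exit conditions, so r_N = 1.60×0.4063^1.5 = 0.4144 and r_P = 0.107×0.4063^0.5 = 0.06821.
Fraction of consumed M going to N: r_N/(r_N+r_P) = 0.8587.
C_N = 0.8587·C_{M0}·X = 0.8587×3.01×0.865 = 2.24 mol·L⁻¹.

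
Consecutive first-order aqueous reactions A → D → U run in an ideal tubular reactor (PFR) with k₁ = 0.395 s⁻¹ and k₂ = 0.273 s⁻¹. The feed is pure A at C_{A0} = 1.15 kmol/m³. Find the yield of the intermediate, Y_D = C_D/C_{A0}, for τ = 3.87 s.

0.424

For first-order series with pure A initially, C_D(τ) = k₁C_{A0}/(k₂−k₁)·(e^(−k₁τ) − e^(−k₂τ)).
e^(−k₁τ) = e^(−0.395×3.87) = e^(−1.529) = 0.2168; e^(−k₂τ) = e^(−1.057) = 0.3477.
C_D = 0.395×1.15/(0.273−0.395) × (0.2168−0.3477) = (-3.723)×(-0.1308) = 0.4872 kmol/m³.
Y_D = C_D/C_{A0} = 0.4872/1.15 = 0.424.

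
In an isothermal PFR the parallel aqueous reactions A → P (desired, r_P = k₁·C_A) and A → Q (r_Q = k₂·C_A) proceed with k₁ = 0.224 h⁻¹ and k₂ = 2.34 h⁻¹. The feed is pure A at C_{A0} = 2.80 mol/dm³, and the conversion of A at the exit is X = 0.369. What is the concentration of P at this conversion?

0.0903 mol/dm³

C_A = C_{A0}(1−X) = 1.767 mol/dm³.
Both paths are first order in A, so the instantaneous fraction to P is constant: dC_P/d(−C_A) = k₁/(k₁+k₂) = 0.08736.
C_P = 0.08736·(C_{A0}−C_A) = 0.08736×1.033 = 0.0903 mol/dm³.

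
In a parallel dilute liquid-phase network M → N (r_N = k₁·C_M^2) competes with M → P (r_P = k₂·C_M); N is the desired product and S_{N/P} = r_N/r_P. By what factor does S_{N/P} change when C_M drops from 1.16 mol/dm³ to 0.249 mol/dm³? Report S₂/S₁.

S_{N/P} = (k₁/k₂)·C_M, so S₂/S₁ = (C_{M,2}/C_{M,1}).
= 0.249/1.16 = 0.215.
Selectivity toward N falls as C_M falls — high-concentration operation is favoured.

0.215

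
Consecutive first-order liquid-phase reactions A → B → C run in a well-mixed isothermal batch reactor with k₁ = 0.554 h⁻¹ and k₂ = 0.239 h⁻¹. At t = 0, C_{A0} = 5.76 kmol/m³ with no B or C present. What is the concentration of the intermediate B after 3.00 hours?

3.02 kmol/m³

Solving the coupled first-order balances gives C_B(t) = [k₁/(k₂−k₁)]·C_{A0}·(e^(−k₁t) − e^(−k₂t)).
e^(−k₁t) = e^(−0.554×3.00) = e^(−1.662) = 0.1898; e^(−k₂t) = e^(−0.7170) = 0.4882.
C_B = 0.554×5.76/(0.239−0.554) × (0.1898−0.4882) = (-10.13)×(-0.2985) = 3.023 kmol/m³.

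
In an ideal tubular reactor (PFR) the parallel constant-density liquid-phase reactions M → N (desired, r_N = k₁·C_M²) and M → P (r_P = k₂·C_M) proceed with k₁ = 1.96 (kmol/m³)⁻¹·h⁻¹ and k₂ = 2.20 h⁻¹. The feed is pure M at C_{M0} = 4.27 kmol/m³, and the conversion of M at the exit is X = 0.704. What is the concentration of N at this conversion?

C_M = C_{M0}(1−X) = 1.264 kmol/m³.
Along a PFR/batch, dC_P/dC_M = −r_P/(r_N+r_P) = −k₂/(k₂+k₁·C_M).
Integrating from C_{M0} to C_M: C_P = (2.20/1.96)·ln[(2.20+1.96·4.27)/(2.20+1.96·1.26)] = 1.122·ln(10.57/4.677) = 0.9151 kmol/m³.
Then C_N = (C_{M0}−C_M) − C_P = 3.006 − 0.9151 = 2.091 kmol/m³.

2.09 kmol/m³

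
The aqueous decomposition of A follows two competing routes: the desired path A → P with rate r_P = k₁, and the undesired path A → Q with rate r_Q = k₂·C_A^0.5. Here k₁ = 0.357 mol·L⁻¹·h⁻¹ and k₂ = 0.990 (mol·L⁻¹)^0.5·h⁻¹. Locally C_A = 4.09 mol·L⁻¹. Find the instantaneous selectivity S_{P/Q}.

0.178

S_{P/Q} = r_P/r_Q = (k₁)/(k₂·C_A^0.5) = (k₁/k₂)·C_A^-0.5.
= (0.357) / (0.990×4.090^0.5) = 0.3570/2.002 = 0.178.
The undesired path is higher order in A, so low C_A (CSTR or dilute feed) favours P.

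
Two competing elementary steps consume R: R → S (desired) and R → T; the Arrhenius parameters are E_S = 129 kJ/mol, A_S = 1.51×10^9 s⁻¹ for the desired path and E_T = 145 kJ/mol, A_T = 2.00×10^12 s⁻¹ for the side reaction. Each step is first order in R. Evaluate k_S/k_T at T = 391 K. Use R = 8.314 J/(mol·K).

0.104

Since both paths have the same order in R, the concentration cancels and S_{S/T} = k_S/k_T = (A_S/A_T)·exp[(E_T−E_S)/(RT)].
(E_T−E_S)/(RT) = (145−129)×10³/(8.314×391) = 16000/3251 = 4.922.
k_S/k_T = (1.51×10^9/2.00×10^12)·exp(4.922) = 7.550×10^-4 × 137.3 = 0.104.
Since E_S < E_T, lowering the temperature improves selectivity toward S.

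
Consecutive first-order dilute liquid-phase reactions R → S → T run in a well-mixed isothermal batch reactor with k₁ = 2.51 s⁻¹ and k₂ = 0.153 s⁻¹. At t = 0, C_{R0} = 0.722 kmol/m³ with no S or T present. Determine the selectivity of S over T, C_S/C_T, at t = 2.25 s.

Solving the coupled first-order balances gives C_S(t) = [k₁/(k₂−k₁)]·C_{R0}·(e^(−k₁t) − e^(−k₂t)).
e^(−k₁t) = e^(−2.51×2.25) = e^(−5.647) = 0.003526; e^(−k₂t) = e^(−0.3443) = 0.7088.
C_S = 2.51×0.722/(0.153−2.51) × (0.003526−0.7088) = (-0.7689)×(-0.7052) = 0.5422 kmol/m³.
C_R = C_{R0}e^(−k₁t) = 0.002546 kmol/m³, so C_T = C_{R0}−C_R−C_S = 0.1772 kmol/m³; C_S/C_T = 3.06.

3.06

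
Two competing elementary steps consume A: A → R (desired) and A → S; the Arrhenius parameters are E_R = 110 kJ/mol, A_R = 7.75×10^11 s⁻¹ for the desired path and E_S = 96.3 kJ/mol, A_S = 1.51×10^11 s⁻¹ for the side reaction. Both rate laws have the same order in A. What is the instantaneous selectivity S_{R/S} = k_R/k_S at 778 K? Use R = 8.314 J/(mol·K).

k_R/k_S = (A_R/A_S)·exp[−(E_R−E_S)/(RT)] = (A_R/A_S)·exp[(E_S−E_R)/(RT)].
(E_S−E_R)/(RT) = (96.3−110)×10³/(8.314×778) = -13700/6468 = -2.118.
k_R/k_S = (7.75×10^11/1.51×10^11)·exp(-2.118) = 5.132 × 0.1203 = 0.617.
Since E_R > E_S, raising the temperature improves selectivity toward R.

0.617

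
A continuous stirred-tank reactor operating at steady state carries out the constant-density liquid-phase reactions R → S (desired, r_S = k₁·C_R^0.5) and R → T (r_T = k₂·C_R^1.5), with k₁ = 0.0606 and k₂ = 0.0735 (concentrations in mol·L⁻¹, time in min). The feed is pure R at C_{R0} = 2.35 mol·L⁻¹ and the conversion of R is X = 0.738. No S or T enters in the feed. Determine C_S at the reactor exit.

0.993 mol·L⁻¹

Exit C_R = C_{R0}(1−X) = 2.35×0.262 = 0.6157 mol·L⁻¹.
A CSTR operates uniformly at the exit composition, giving r_S = 0.04755 and r_T = 0.03551 (each k·C_R^n at C_R = 0.6157).
Fraction of consumed R going to S: r_S/(r_S+r_T) = 0.5725.
C_S = 0.5725·C_{R0}·X = 0.5725×2.35×0.738 = 0.993 mol·L⁻¹.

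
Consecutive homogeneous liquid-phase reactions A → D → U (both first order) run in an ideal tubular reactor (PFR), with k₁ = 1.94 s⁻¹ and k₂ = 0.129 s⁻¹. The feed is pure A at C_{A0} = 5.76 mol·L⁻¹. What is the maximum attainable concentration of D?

4.75 mol·L⁻¹

For a first-order series the maximum intermediate yield is C_{D,max}/C_{A0} = (k₁/k₂)^[k₂/(k₂−k₁)].
= (1.94/0.129)^(0.129/(0.129−1.94)) = (15.04)^(-0.07123) = 0.8244.
C_{D,max} = 0.8244×5.76 = 4.75 mol·L⁻¹.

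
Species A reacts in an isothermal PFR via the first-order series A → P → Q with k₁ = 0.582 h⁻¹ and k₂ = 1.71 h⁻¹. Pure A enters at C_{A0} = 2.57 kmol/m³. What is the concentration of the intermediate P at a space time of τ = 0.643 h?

0.470 kmol/m³

Solving the coupled first-order balances gives C_P(τ) = [k₁/(k₂−k₁)]·C_{A0}·(e^(−k₁τ) − e^(−k₂τ)).
e^(−k₁τ) = e^(−0.582×0.643) = e^(−0.3742) = 0.6878; e^(−k₂τ) = e^(−1.100) = 0.3330.
C_P = 0.582×2.57/(1.71−0.582) × (0.6878−0.3330) = 1.326×0.3548 = 0.4705 kmol/m³.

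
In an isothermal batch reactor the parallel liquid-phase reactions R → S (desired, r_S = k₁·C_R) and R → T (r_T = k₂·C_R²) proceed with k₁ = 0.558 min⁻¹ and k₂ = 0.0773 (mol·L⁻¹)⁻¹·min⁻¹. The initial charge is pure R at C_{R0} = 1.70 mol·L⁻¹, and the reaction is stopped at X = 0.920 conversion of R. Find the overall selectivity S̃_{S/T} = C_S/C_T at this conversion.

8.08

C_R = C_{R0}(1−X) = 0.1360 mol·L⁻¹.
Along a PFR/batch, dC_S/dC_R = −r_S/(r_S+r_T) = −k₁/(k₁+k₂·C_R).
Integrating from C_{R0} to C_R: C_S = (0.558/0.0773)·ln[(0.558+0.0773·1.70)/(0.558+0.0773·0.136)] = 7.219·ln(0.6894/0.5685) = 1.392 mol·L⁻¹.
C_T = (C_{R0}−C_R)−C_S = 0.1722 mol·L⁻¹; S̃_{S/T} = 1.392/0.1722 = 8.08.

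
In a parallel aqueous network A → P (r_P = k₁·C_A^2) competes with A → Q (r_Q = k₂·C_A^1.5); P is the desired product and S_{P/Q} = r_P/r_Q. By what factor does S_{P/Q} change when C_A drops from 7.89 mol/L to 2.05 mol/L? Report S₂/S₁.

0.510

S_{P/Q} = (k₁/k₂)·C_A^0.5, so S₂/S₁ = (C_{A,2}/C_{A,1})^0.5.
= (2.05/7.89)^0.5 = (0.2598)^0.5 = 0.510.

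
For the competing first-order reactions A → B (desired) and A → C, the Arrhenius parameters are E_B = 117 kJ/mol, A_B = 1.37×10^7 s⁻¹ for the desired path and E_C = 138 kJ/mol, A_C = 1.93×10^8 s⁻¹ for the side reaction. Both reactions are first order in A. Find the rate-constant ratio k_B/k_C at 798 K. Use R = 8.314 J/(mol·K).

1.68

Since both paths have the same order in A, the concentration cancels and S_{B/C} = k_B/k_C = (A_B/A_C)·exp[(E_C−E_B)/(RT)].
(E_C−E_B)/(RT) = (138−117)×10³/(8.314×798) = 21000/6635 = 3.165.
k_B/k_C = (1.37×10^7/1.93×10^8)·exp(3.165) = 0.07098 × 23.69 = 1.68.
Since E_B < E_C, lowering the temperature improves selectivity toward B.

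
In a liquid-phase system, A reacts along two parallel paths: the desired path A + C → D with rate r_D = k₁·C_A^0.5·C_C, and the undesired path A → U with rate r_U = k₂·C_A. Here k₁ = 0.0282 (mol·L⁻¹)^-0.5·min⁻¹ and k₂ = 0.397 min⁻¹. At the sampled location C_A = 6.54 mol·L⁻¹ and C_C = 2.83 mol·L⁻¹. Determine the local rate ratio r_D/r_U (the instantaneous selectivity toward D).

0.0786

S_{D/U} = r_D/r_U = (k₁·C_A^0.5·C_C)/(k₂·C_A) = (k₁/k₂)·C_A^-0.5·C_C.
= (0.0282×6.540^0.5×2.830) / (0.397×6.540) = 0.2041/2.596 = 0.0786.
The undesired path is higher order in A, so low C_A (CSTR or dilute feed) favours D.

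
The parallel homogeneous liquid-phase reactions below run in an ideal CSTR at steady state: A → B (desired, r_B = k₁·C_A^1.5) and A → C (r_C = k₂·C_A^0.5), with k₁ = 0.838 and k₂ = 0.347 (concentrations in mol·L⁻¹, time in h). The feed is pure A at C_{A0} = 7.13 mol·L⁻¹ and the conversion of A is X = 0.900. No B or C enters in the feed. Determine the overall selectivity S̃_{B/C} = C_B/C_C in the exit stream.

1.72

Exit C_A = C_{A0}(1−X) = 7.13×0.100 = 0.7130 mol·L⁻¹.
A CSTR operates uniformly at the exit composition, giving r_B = 0.5045 and r_C = 0.2930 (each k·C_A^n at C_A = 0.7130).
Overall selectivity = C_B/C_C = r_Bτ/(r_Cτ) = r_B/r_C = 1.72.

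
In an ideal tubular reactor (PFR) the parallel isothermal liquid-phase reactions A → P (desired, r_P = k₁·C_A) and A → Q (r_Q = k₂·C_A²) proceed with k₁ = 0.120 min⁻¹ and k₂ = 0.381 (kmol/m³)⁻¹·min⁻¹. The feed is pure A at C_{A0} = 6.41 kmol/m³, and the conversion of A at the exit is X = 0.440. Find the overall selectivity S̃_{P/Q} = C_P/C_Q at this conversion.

C_A = C_{A0}(1−X) = 3.590 kmol/m³.
Along a PFR/batch, dC_P/dC_A = −r_P/(r_P+r_Q) = −k₁/(k₁+k₂·C_A).
Integrating from C_{A0} to C_A: C_P = (0.120/0.381)·ln[(0.120+0.381·6.41)/(0.120+0.381·3.59)] = 0.3150·ln(2.562/1.488) = 0.1712 kmol/m³.
C_Q = (C_{A0}−C_A)−C_P = 2.649 kmol/m³; S̃_{P/Q} = 0.1712/2.649 = 0.0646.

0.0646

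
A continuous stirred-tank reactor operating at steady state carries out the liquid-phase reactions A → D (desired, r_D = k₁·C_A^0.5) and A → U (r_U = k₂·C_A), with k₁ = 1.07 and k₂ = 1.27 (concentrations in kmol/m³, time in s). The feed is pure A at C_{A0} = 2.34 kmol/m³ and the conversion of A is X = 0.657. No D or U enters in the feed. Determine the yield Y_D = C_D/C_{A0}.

0.318

Exit C_A = C_{A0}(1−X) = 2.34×0.343 = 0.8026 kmol/m³.
Rates in a CSTR are evaluated at the outlet concentration: r_D = 1.07×0.8026^0.5 = 0.9586, r_U = 1.27×0.8026 = 1.019.
Fraction of consumed A going to D: r_D/(r_D+r_U) = 0.4846.
C_D = 0.4846·C_{A0}·X = 0.4846×2.34×0.657 = 0.745 kmol/m³; Y_D = C_D/C_{A0} = 0.318.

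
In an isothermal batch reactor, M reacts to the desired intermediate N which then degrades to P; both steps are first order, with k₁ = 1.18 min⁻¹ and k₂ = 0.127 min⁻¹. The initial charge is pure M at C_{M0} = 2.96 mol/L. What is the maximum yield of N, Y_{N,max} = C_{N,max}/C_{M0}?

For a first-order series the maximum intermediate yield is C_{N,max}/C_{M0} = (k₁/k₂)^[k₂/(k₂−k₁)].
= (1.18/0.127)^(0.127/(0.127−1.18)) = (9.291)^(-0.1206) = 0.7643.

0.764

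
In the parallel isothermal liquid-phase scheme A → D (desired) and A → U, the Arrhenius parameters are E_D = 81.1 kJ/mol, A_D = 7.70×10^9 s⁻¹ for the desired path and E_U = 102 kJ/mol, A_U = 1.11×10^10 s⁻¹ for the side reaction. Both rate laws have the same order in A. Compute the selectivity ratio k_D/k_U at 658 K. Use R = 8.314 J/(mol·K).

k_D/k_U = (A_D/A_U)·exp[−(E_D−E_U)/(RT)] = (A_D/A_U)·exp[(E_U−E_D)/(RT)].
(E_U−E_D)/(RT) = (102−81.1)×10³/(8.314×658) = 20900/5471 = 3.820.
k_D/k_U = (7.70×10^9/1.11×10^10)·exp(3.820) = 0.6937 × 45.62 = 31.6.
Since E_D < E_U, lowering the temperature improves selectivity toward D.

31.6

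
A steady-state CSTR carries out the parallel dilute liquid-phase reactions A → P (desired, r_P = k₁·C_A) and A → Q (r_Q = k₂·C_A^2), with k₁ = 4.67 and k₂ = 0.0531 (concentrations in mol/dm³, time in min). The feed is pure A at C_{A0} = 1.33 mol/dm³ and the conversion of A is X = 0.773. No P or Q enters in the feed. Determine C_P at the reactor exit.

1.02 mol/dm³

Exit C_A = C_{A0}(1−X) = 1.33×0.227 = 0.3019 mol/dm³.
A CSTR operates uniformly at the exit composition, giving r_P = 1.410 and r_Q = 0.004840 (each k·C_A^n at C_A = 0.3019).
Fraction of consumed A going to P: r_P/(r_P+r_Q) = 0.9966.
C_P = 0.9966·C_{A0}·X = 0.9966×1.33×0.773 = 1.02 mol/dm³.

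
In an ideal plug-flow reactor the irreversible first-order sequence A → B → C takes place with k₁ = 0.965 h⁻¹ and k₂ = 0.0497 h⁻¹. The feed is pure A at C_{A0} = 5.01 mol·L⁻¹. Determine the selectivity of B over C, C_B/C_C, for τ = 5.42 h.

Solving the coupled first-order balances gives C_B(τ) = [k₁/(k₂−k₁)]·C_{A0}·(e^(−k₁τ) − e^(−k₂τ)).
e^(−k₁τ) = e^(−0.965×5.42) = e^(−5.230) = 0.005352; e^(−k₂τ) = e^(−0.2694) = 0.7639.
C_B = 0.965×5.01/(0.0497−0.965) × (0.005352−0.7639) = (-5.282)×(-0.7585) = 4.006 mol·L⁻¹.
C_A = C_{A0}e^(−k₁τ) = 0.02681 mol·L⁻¹, so C_C = C_{A0}−C_A−C_B = 0.9767 mol·L⁻¹; C_B/C_C = 4.10.

4.10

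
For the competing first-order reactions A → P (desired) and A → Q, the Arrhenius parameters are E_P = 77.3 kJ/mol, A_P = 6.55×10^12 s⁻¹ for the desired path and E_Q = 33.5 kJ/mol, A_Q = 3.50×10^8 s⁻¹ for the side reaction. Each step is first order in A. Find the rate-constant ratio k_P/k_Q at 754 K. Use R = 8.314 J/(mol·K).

17.3

With equal orders, S_{P/Q} = k_P/k_Q = (A_P/A_Q)·exp[(E_Q−E_P)/(RT)].
(E_Q−E_P)/(RT) = (33.5−77.3)×10³/(8.314×754) = -43800/6269 = -6.987.
k_P/k_Q = (6.55×10^12/3.50×10^8)·exp(-6.987) = 18714 × 9.238×10^-4 = 17.3.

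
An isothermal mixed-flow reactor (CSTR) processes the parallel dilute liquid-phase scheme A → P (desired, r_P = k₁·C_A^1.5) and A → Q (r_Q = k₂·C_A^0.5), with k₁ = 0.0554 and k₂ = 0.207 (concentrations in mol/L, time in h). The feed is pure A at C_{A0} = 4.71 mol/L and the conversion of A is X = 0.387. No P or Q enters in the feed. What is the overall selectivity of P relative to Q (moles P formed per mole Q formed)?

0.773

Exit C_A = C_{A0}(1−X) = 4.71×0.613 = 2.887 mol/L.
A CSTR operates uniformly at the exit composition, giving r_P = 0.2718 and r_Q = 0.3517 (each k·C_A^n at C_A = 2.887).
Overall selectivity = C_P/C_Q = r_Pτ/(r_Qτ) = r_P/r_Q = 0.773.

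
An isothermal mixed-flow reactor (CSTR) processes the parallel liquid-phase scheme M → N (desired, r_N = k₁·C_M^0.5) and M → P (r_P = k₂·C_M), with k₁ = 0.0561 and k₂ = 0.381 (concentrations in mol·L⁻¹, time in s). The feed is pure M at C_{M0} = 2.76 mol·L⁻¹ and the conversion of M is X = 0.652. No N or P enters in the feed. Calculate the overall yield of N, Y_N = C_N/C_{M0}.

Exit C_M = C_{M0}(1−X) = 2.76×0.348 = 0.9605 mol·L⁻¹.
Rates in a CSTR are evaluated at the outlet concentration: r_N = 0.0561×0.9605^0.5 = 0.05498, r_P = 0.381×0.9605 = 0.3659.
Fraction of consumed M going to N: r_N/(r_N+r_P) = 0.1306.
C_N = 0.1306·C_{M0}·X = 0.1306×2.76×0.652 = 0.235 mol·L⁻¹; Y_N = C_N/C_{M0} = 0.0852.

0.0852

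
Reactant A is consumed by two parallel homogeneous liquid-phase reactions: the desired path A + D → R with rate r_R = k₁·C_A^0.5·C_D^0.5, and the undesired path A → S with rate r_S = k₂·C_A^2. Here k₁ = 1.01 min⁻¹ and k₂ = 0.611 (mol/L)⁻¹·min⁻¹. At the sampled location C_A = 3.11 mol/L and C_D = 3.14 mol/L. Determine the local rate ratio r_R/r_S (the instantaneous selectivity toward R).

0.534

S_{R/S} = r_R/r_S = (k₁·C_A^0.5·C_D^0.5)/(k₂·C_A^2) = (k₁/k₂)·C_A^-1.5·C_D^0.5.
= (1.01×3.110^0.5×3.140^0.5) / (0.611×3.110^2) = 3.156/5.910 = 0.534.
The undesired path is higher order in A, so low C_A (CSTR or dilute feed) favours R.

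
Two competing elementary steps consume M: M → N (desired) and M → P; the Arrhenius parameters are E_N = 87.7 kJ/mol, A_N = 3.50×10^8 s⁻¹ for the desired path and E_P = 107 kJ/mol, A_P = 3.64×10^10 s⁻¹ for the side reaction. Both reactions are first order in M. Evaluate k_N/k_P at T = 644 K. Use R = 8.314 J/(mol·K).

With equal orders, S_{N/P} = k_N/k_P = (A_N/A_P)·exp[(E_P−E_N)/(RT)].
(E_P−E_N)/(RT) = (107−87.7)×10³/(8.314×644) = 19300/5354 = 3.605.
k_N/k_P = (3.50×10^8/3.64×10^10)·exp(3.605) = 0.009615 × 36.77 = 0.354.
Since E_N < E_P, lowering the temperature improves selectivity toward N.

0.354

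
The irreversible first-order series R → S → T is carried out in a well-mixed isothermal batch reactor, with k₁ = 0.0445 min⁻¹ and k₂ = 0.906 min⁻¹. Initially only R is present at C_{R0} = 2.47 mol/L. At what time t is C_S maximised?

The intermediate peaks when r₁ = r₂, i.e. k₁e^(−k₁t) = k₂e^(−k₂t), giving t_opt = ln(k₂/k₁)/(k₂−k₁).
= ln(0.906/0.0445)/(0.906−0.0445) = ln(20.36)/0.8615 = 3.014/0.8615 = 3.50 min.

3.50 min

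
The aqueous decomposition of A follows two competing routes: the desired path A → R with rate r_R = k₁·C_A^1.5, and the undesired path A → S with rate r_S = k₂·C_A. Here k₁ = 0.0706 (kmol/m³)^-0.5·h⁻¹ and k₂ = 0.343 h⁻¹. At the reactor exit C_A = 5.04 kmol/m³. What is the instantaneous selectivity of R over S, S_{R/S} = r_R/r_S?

S_{R/S} = r_R/r_S = (k₁·C_A^1.5)/(k₂·C_A) = (k₁/k₂)·C_A^0.5.
= (0.0706×5.040^1.5) / (0.343×5.040) = 0.7988/1.729 = 0.462.

0.462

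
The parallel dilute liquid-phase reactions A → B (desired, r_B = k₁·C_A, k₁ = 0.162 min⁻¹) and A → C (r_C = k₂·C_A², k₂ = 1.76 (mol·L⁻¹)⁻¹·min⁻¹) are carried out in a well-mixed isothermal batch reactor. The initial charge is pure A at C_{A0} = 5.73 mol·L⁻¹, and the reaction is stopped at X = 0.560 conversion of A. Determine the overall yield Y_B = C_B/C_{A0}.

C_A = C_{A0}(1−X) = 2.521 mol·L⁻¹.
Along a PFR/batch, dC_B/dC_A = −r_B/(r_B+r_C) = −k₁/(k₁+k₂·C_A).
Integrating from C_{A0} to C_A: C_B = (0.162/1.76)·ln[(0.162+1.76·5.73)/(0.162+1.76·2.52)] = 0.09205·ln(10.25/4.599) = 0.07373 mol·L⁻¹.
Y_B = C_B/C_{A0} = 0.07373/5.73 = 0.0129.

0.0129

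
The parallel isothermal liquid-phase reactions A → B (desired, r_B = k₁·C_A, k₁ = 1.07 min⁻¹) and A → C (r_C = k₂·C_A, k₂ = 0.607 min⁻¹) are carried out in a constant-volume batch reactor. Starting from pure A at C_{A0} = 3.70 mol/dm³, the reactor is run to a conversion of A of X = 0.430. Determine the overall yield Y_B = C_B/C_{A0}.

C_A = C_{A0}(1−X) = 2.109 mol/dm³.
Both paths are first order in A, so the instantaneous fraction to B is constant: dC_B/d(−C_A) = k₁/(k₁+k₂) = 0.6380.
C_B = 0.6380·(C_{A0}−C_A) = 0.6380×1.591 = 1.02 mol/dm³.
Y_B = C_B/C_{A0} = 1.015/3.70 = 0.274.

0.274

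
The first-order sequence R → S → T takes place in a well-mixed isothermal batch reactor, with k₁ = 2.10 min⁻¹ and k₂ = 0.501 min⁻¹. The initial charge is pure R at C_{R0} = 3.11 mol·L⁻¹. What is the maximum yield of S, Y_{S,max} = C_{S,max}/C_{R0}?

At the optimum, C_{S,max}/C_{R0} = (k₁/k₂)^[k₂/(k₂−k₁)].
= (2.10/0.501)^(0.501/(0.501−2.10)) = (4.192)^(-0.3133) = 0.6383.

0.638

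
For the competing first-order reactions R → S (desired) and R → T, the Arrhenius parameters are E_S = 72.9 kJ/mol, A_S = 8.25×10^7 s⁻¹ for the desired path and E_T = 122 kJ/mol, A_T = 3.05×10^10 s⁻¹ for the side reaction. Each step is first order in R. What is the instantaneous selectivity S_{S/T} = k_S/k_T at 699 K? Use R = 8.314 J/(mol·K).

12.6

With equal orders, S_{S/T} = k_S/k_T = (A_S/A_T)·exp[(E_T−E_S)/(RT)].
(E_T−E_S)/(RT) = (122−72.9)×10³/(8.314×699) = 49100/5811 = 8.449.
k_S/k_T = (8.25×10^7/3.05×10^10)·exp(8.449) = 0.002705 × 4669 = 12.6.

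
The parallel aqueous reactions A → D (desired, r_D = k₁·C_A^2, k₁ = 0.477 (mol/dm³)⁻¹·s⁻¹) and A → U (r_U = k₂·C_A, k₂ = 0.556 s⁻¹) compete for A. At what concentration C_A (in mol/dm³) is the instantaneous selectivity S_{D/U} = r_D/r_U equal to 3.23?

S_{D/U} = (k₁/k₂)·C_A ⇒ C_A = S·k₂/k₁.
= 3.23×0.556/0.477 = 3.76 mol/dm³.

3.76 mol/dm³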